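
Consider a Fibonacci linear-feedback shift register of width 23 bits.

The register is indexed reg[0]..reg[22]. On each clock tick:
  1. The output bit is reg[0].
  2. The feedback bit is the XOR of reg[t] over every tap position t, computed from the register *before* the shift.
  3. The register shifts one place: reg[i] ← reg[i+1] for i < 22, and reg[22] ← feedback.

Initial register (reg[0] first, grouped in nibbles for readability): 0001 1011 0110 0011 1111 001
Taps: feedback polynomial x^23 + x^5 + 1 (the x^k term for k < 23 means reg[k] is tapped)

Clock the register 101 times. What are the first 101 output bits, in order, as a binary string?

tick  register→output (feedback)
  0  00011011011000111111001→0 (0)
  1  00110110110001111110010→0 (1)
  2  01101101100011111100101→0 (1)
  3  11011011000111111001011→1 (1)
  4  10110110001111110010111→1 (0)
  5  01101100011111100101110→0 (1)
  6  11011000111111001011101→1 (1)
  7  10110001111110010111011→1 (1)
  8  01100011111100101110111→0 (0)
  9  11000111111001011101110→1 (0)
 10  10001111110010111011100→1 (0)
 11  00011111100101110111000→0 (1)
 12  00111111001011101110001→0 (1)
 13  01111110010111011100011→0 (1)
 14  11111100101110111000111→1 (0)
 15  11111001011101110001110→1 (1)
 16  11110010111011100011101→1 (1)
 17  11100101110111000111011→1 (0)
 18  11001011101110001110110→1 (1)
 19  10010111011100011101101→1 (0)
 20  00101110111000111011010→0 (1)
 21  01011101110001110110101→0 (1)
 22  10111011100011101101011→1 (1)
 23  01110111000111011010111→0 (1)
 24  11101110001110110101111→1 (0)
 25  11011100011101101011110→1 (0)
 26  10111000111011010111100→1 (1)
 27  01110001110110101111001→0 (0)
 28  11100011101101011110010→1 (1)
 29  11000111011010111100101→1 (0)
 30  10001110110101111001010→1 (0)
 31  00011101101011110010100→0 (1)
 32  00111011010111100101001→0 (0)
 33  01110110101111001010010→0 (1)
 34  11101101011110010100101→1 (0)
 35  11011010111100101001010→1 (1)
 36  10110101111001010010101→1 (0)
 37  01101011110010100101010→0 (0)
 38  11010111100101001010100→1 (0)
 39  10101111001010010101000→1 (0)
 40  01011110010100101010000→0 (1)
 41  10111100101001010100001→1 (0)
 42  01111001010010101000010→0 (0)
 43  11110010100101010000100→1 (1)
 44  11100101001010100001001→1 (0)
 45  11001010010101000010010→1 (1)
 46  10010100101010000100101→1 (0)
 47  00101001010100001001010→0 (0)
 48  01010010101000010010100→0 (0)
 49  10100101010000100101000→1 (0)
 50  01001010100001001010000→0 (0)
 51  10010101000010010100000→1 (0)
 52  00101010000100101000000→0 (0)
 53  01010100001001010000000→0 (1)
 54  10101000010010100000001→1 (1)
 55  01010000100101000000011→0 (0)
 56  10100001001010000000110→1 (1)
 57  01000010010100000001101→0 (0)
 58  10000100101000000011010→1 (0)
 59  00001001010000000110100→0 (0)
 60  00010010100000001101000→0 (0)
 61  00100101000000011010000→0 (1)
 62  01001010000000110100001→0 (0)
 63  10010100000001101000010→1 (0)
 64  00101000000011010000100→0 (0)
 65  01010000000110100001000→0 (0)
 66  10100000001101000010000→1 (1)
 67  01000000011010000100001→0 (0)
 68  10000000110100001000010→1 (1)
 69  00000001101000010000101→0 (0)
 70  00000011010000100001010→0 (0)
 71  00000110100001000010100→0 (1)
 72  00001101000010000101001→0 (1)
 73  00011010000100001010011→0 (0)
 74  00110100001000010100110→0 (1)
 75  01101000010000101001101→0 (0)
 76  11010000100001010011010→1 (1)
 77  10100001000010100110101→1 (1)
 78  01000010000101001101011→0 (0)
 79  10000100001010011010110→1 (0)
 80  00001000010100110101100→0 (0)
 81  00010000101001101011000→0 (0)
 82  00100001010011010110000→0 (0)
 83  01000010100110101100000→0 (0)
 84  10000101001101011000000→1 (0)
 85  00001010011010110000000→0 (0)
 86  00010100110101100000000→0 (1)
 87  00101001101011000000001→0 (0)
 88  01010011010110000000010→0 (0)
 89  10100110101100000000100→1 (0)
 90  01001101011000000001000→0 (1)
 91  10011010110000000010001→1 (1)
 92  00110101100000000100011→0 (1)
 93  01101011000000001000111→0 (0)
 94  11010110000000010001110→1 (0)
 95  10101100000000100011100→1 (0)
 96  01011000000001000111000→0 (0)
 97  10110000000010001110000→1 (1)
 98  01100000000100011100001→0 (0)
 99  11000000001000111000010→1 (1)
100  10000000010001110000101→1 (1)

00011011011000111111001011101110001110110101111001010010101000010010100000001101000010000101001101011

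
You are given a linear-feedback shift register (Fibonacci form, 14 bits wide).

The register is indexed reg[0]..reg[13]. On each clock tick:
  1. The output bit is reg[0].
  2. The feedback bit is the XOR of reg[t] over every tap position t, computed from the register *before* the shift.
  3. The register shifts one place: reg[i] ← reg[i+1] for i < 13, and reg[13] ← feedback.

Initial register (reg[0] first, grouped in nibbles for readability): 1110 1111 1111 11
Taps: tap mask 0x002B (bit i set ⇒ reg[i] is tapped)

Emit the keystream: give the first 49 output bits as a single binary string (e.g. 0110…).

k : reg_k → out_k, fb_k
0: 11101111111111 → 1, fb=1
1: 11011111111111 → 1, fb=0
2: 10111111111110 → 1, fb=1
3: 01111111111101 → 0, fb=1
4: 11111111111011 → 1, fb=0
5: 11111111110110 → 1, fb=0
6: 11111111101100 → 1, fb=0
7: 11111111011000 → 1, fb=0
8: 11111110110000 → 1, fb=0
9: 11111101100000 → 1, fb=0
10: 11111011000000 → 1, fb=1
11: 11110110000001 → 1, fb=0
12: 11101100000010 → 1, fb=1
13: 11011000000101 → 1, fb=1
14: 10110000001011 → 1, fb=0
15: 01100000010110 → 0, fb=1
16: 11000000101101 → 1, fb=0
17: 10000001011010 → 1, fb=1
18: 00000010110101 → 0, fb=0
19: 00000101101010 → 0, fb=1
20: 00001011010101 → 0, fb=0
21: 00010110101010 → 0, fb=0
22: 00101101010100 → 0, fb=1
23: 01011010101001 → 0, fb=0
24: 10110101010010 → 1, fb=1
25: 01101010100101 → 0, fb=1
26: 11010101001011 → 1, fb=0
27: 10101010010110 → 1, fb=1
28: 01010100101101 → 0, fb=1
29: 10101001011011 → 1, fb=1
30: 01010010110111 → 0, fb=0
31: 10100101101110 → 1, fb=0
32: 01001011011100 → 0, fb=1
33: 10010110111001 → 1, fb=1
34: 00101101110011 → 0, fb=1
35: 01011011100111 → 0, fb=0
36: 10110111001110 → 1, fb=1
37: 01101110011101 → 0, fb=0
38: 11011100111010 → 1, fb=0
39: 10111001110100 → 1, fb=0
40: 01110011101000 → 0, fb=0
41: 11100111010000 → 1, fb=1
42: 11001110100001 → 1, fb=1
43: 10011101000011 → 1, fb=1
44: 00111010000111 → 0, fb=1
45: 01110100001111 → 0, fb=1
46: 11101000011111 → 1, fb=0
47: 11010000111110 → 1, fb=1
48: 10100001111101 → 1, fb=1

1110111111111110110000001011010101001011011100111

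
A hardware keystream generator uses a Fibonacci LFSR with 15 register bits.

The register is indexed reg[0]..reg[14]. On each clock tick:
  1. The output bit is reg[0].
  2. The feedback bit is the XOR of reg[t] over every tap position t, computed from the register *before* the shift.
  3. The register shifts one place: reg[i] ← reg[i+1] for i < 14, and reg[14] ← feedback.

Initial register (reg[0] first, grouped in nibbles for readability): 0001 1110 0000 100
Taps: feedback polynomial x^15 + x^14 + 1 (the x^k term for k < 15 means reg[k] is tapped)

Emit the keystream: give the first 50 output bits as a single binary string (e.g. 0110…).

tick  register→output (feedback)
  0  000111100000100→0 (0)
  1  001111000001000→0 (0)
  2  011110000010000→0 (0)
  3  111100000100000→1 (1)
  4  111000001000001→1 (0)
  5  110000010000010→1 (1)
  6  100000100000101→1 (0)
  7  000001000001010→0 (0)
  8  000010000010100→0 (0)
  9  000100000101000→0 (0)
 10  001000001010000→0 (0)
 11  010000010100000→0 (0)
 12  100000101000000→1 (1)
 13  000001010000001→0 (1)
 14  000010100000011→0 (1)
 15  000101000000111→0 (1)
 16  001010000001111→0 (1)
 17  010100000011111→0 (1)
 18  101000000111111→1 (0)
 19  010000001111110→0 (0)
 20  100000011111100→1 (1)
 21  000000111111001→0 (1)
 22  000001111110011→0 (1)
 23  000011111100111→0 (1)
 24  000111111001111→0 (1)
 25  001111110011111→0 (1)
 26  011111100111111→0 (1)
 27  111111001111111→1 (0)
 28  111110011111110→1 (1)
 29  111100111111101→1 (0)
 30  111001111111010→1 (1)
 31  110011111110101→1 (0)
 32  100111111101010→1 (1)
 33  001111111010101→0 (1)
 34  011111110101011→0 (1)
 35  111111101010111→1 (0)
 36  111111010101110→1 (1)
 37  111110101011101→1 (0)
 38  111101010111010→1 (1)
 39  111010101110101→1 (0)
 40  110101011101010→1 (1)
 41  101010111010101→1 (0)
 42  010101110101010→0 (0)
 43  101011101010100→1 (1)
 44  010111010101001→0 (1)
 45  101110101010011→1 (0)
 46  011101010100110→0 (0)
 47  111010101001100→1 (1)
 48  110101010011001→1 (0)
 49  101010100110010→1 (1)

00011110000010000010100000011111100111111101010111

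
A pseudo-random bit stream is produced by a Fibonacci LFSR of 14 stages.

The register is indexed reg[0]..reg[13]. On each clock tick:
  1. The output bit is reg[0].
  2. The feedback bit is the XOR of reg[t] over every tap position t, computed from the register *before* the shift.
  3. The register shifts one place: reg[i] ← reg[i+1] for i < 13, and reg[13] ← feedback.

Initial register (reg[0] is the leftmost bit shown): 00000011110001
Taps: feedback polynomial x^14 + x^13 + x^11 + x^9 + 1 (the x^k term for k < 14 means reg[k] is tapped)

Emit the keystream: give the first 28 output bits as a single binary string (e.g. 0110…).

0000001111000100110111000101

tick  register→output (feedback)
  0  00000011110001→0 (0)
  1  00000111100010→0 (0)
  2  00001111000100→0 (1)
  3  00011110001001→0 (1)
  4  00111100010011→0 (0)
  5  01111000100110→0 (1)
  6  11110001001101→1 (1)
  7  11100010011011→1 (1)
  8  11000100110111→1 (0)
  9  10001001101110→1 (0)
 10  00010011011100→0 (0)
 11  00100110111000→0 (1)
 12  01001101110001→0 (0)
 13  10011011100010→1 (1)
 14  00110111000101→0 (0)
 15  01101110001010→0 (0)
 16  11011100010100→1 (1)
 17  10111000101001→1 (0)
 18  01110001010010→0 (1)
 19  11100010100101→1 (1)
 20  11000101001011→1 (0)
 21  10001010010110→1 (1)
 22  00010100101101→0 (0)
 23  00101001011010→0 (1)
 24  01010010110101→0 (1)
 25  10100101101011→1 (0)
 26  01001011010110→0 (0)
 27  10010110101100→1 (0)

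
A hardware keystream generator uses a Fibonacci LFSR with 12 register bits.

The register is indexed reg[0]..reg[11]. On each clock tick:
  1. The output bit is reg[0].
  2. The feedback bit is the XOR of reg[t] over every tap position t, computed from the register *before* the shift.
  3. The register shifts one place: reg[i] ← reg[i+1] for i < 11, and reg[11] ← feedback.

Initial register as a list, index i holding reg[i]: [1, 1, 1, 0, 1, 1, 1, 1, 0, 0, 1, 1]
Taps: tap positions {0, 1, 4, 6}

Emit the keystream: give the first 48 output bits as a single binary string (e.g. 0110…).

k : reg_k → out_k, fb_k
0: 111011110011 → 1, fb=0
1: 110111100110 → 1, fb=0
2: 101111001100 → 1, fb=0
3: 011110011000 → 0, fb=0
4: 111100110000 → 1, fb=1
5: 111001100001 → 1, fb=1
6: 110011000011 → 1, fb=1
7: 100110000111 → 1, fb=0
8: 001100001110 → 0, fb=0
9: 011000011100 → 0, fb=1
10: 110000111001 → 1, fb=1
11: 100001110011 → 1, fb=0
12: 000011100110 → 0, fb=0
13: 000111001100 → 0, fb=1
14: 001110011001 → 0, fb=1
15: 011100110011 → 0, fb=0
16: 111001100110 → 1, fb=1
17: 110011001101 → 1, fb=1
18: 100110011011 → 1, fb=0
19: 001100110110 → 0, fb=1
20: 011001101101 → 0, fb=0
21: 110011011010 → 1, fb=1
22: 100110110101 → 1, fb=1
23: 001101101011 → 0, fb=1
24: 011011010111 → 0, fb=0
25: 110110101110 → 1, fb=0
26: 101101011100 → 1, fb=1
27: 011010111001 → 0, fb=1
28: 110101110011 → 1, fb=1
29: 101011100111 → 1, fb=1
30: 010111001111 → 0, fb=0
31: 101110011110 → 1, fb=0
32: 011100111100 → 0, fb=0
33: 111001111000 → 1, fb=1
34: 110011110001 → 1, fb=0
35: 100111100010 → 1, fb=1
36: 001111000101 → 0, fb=1
37: 011110001011 → 0, fb=0
38: 111100010110 → 1, fb=0
39: 111000101100 → 1, fb=1
40: 110001011001 → 1, fb=0
41: 100010110010 → 1, fb=1
42: 000101100101 → 0, fb=1
43: 001011001011 → 0, fb=1
44: 010110010111 → 0, fb=0
45: 101100101110 → 1, fb=0
46: 011001011100 → 0, fb=1
47: 110010111001 → 1, fb=0

111011110011000011100110011011010111001111000101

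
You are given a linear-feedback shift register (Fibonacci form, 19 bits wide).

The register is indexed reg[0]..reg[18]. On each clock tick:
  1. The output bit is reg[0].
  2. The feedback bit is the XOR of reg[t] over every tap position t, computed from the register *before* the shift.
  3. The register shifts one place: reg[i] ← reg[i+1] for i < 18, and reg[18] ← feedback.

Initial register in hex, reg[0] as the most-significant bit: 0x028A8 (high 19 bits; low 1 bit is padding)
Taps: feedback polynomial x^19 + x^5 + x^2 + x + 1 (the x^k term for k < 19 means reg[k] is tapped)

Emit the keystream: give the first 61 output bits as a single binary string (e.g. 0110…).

step | reg (before) | out | fb
   0 | 0000001010001010100 | 0 | 0
   1 | 0000010100010101000 | 0 | 1
   2 | 0000101000101010001 | 0 | 0
   3 | 0001010001010100010 | 0 | 1
   4 | 0010100010101000101 | 0 | 1
   5 | 0101000101010001011 | 0 | 1
   6 | 1010001010100010111 | 1 | 0
   7 | 0100010101000101110 | 0 | 0
   8 | 1000101010001011100 | 1 | 1
   9 | 0001010100010111001 | 0 | 1
  10 | 0010101000101110011 | 0 | 1
  11 | 0101010001011100111 | 0 | 0
  12 | 1010100010111001110 | 1 | 0
  13 | 0101000101110011100 | 0 | 1
  14 | 1010001011100111001 | 1 | 0
  15 | 0100010111001110010 | 0 | 0
  16 | 1000101110011100100 | 1 | 1
  17 | 0001011100111001001 | 0 | 1
  18 | 0010111001110010011 | 0 | 0
  19 | 0101110011100100110 | 0 | 0
  20 | 1011100111001001100 | 1 | 0
  21 | 0111001110010011000 | 0 | 0
  22 | 1110011100100110000 | 1 | 0
  23 | 1100111001001100000 | 1 | 1
  24 | 1001110010011000001 | 1 | 0
  25 | 0011100100110000010 | 0 | 1
  26 | 0111001001100000101 | 0 | 0
  27 | 1110010011000001010 | 1 | 0
  28 | 1100100110000010100 | 1 | 0
  29 | 1001001100000101000 | 1 | 1
  30 | 0010011000001010001 | 0 | 0
  31 | 0100110000010100010 | 0 | 0
  32 | 1001100000101000100 | 1 | 1
  33 | 0011000001010001001 | 0 | 1
  34 | 0110000010100010011 | 0 | 0
  35 | 1100000101000100110 | 1 | 0
  36 | 1000001010001001100 | 1 | 1
  37 | 0000010100010011001 | 0 | 1
  38 | 0000101000100110011 | 0 | 0
  39 | 0001010001001100110 | 0 | 1
  40 | 0010100010011001101 | 0 | 1
  41 | 0101000100110011011 | 0 | 1
  42 | 1010001001100110111 | 1 | 0
  43 | 0100010011001101110 | 0 | 0
  44 | 1000100110011011100 | 1 | 1
  45 | 0001001100110111001 | 0 | 0
  46 | 0010011001101110010 | 0 | 0
  47 | 0100110011011100100 | 0 | 0
  48 | 1001100110111001000 | 1 | 1
  49 | 0011001101110010001 | 0 | 1
  50 | 0110011011100100011 | 0 | 1
  51 | 1100110111001000111 | 1 | 1
  52 | 1001101110010001111 | 1 | 1
  53 | 0011011100100011111 | 0 | 0
  54 | 0110111001000111110 | 0 | 1
  55 | 1101110010001111101 | 1 | 1
  56 | 1011100100011111011 | 1 | 0
  57 | 0111001000111110110 | 0 | 0
  58 | 1110010001111101100 | 1 | 0
  59 | 1100100011111011000 | 1 | 0
  60 | 1001000111110110000 | 1 | 1

0000001010001010100010111001110010011000001010001001100110111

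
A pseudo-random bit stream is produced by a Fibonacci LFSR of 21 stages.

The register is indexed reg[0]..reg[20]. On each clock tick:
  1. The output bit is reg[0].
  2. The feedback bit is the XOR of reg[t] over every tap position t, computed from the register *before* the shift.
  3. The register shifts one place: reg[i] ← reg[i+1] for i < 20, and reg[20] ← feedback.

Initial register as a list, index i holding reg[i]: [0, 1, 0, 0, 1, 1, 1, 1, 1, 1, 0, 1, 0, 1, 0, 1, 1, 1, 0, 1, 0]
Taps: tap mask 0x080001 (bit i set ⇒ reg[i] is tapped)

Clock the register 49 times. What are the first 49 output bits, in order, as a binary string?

0100111111010101110101111001100010001101110011110

tick  register→output (feedback)
  0  010011111101010111010→0 (1)
  1  100111111010101110101→1 (1)
  2  001111110101011101011→0 (1)
  3  011111101010111010111→0 (1)
  4  111111010101110101111→1 (0)
  5  111110101011101011110→1 (0)
  6  111101010111010111100→1 (1)
  7  111010101110101111001→1 (1)
  8  110101011101011110011→1 (0)
  9  101010111010111100110→1 (0)
 10  010101110101111001100→0 (0)
 11  101011101011110011000→1 (1)
 12  010111010111100110001→0 (0)
 13  101110101111001100010→1 (0)
 14  011101011110011000100→0 (0)
 15  111010111100110001000→1 (1)
 16  110101111001100010001→1 (1)
 17  101011110011000100011→1 (0)
 18  010111100110001000110→0 (1)
 19  101111001100010001101→1 (1)
 20  011110011000100011011→0 (1)
 21  111100110001000110111→1 (0)
 22  111001100010001101110→1 (0)
 23  110011000100011011100→1 (1)
 24  100110001000110111001→1 (1)
 25  001100010001101110011→0 (1)
 26  011000100011011100111→0 (1)
 27  110001000110111001111→1 (0)
 28  100010001101110011110→1 (0)
 29  000100011011100111100→0 (0)
 30  001000110111001111000→0 (0)
 31  010001101110011110000→0 (0)
 32  100011011100111100000→1 (1)
 33  000110111001111000001→0 (0)
 34  001101110011110000010→0 (1)
 35  011011100111100000101→0 (0)
 36  110111001111000001010→1 (0)
 37  101110011110000010100→1 (1)
 38  011100111100000101001→0 (0)
 39  111001111000001010010→1 (0)
 40  110011110000010100100→1 (1)
 41  100111100000101001001→1 (1)
 42  001111000001010010011→0 (1)
 43  011110000010100100111→0 (1)
 44  111100000101001001111→1 (0)
 45  111000001010010011110→1 (0)
 46  110000010100100111100→1 (1)
 47  100000101001001111001→1 (1)
 48  000001010010011110011→0 (1)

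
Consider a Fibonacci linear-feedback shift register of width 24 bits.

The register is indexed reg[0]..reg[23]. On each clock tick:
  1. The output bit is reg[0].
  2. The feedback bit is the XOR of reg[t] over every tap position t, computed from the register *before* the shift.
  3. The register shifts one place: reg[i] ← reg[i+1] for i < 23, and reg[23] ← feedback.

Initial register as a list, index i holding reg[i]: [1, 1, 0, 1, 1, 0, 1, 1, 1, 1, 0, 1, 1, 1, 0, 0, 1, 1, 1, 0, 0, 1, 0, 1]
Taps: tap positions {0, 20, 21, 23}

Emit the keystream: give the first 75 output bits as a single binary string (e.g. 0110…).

tick  register→output (feedback)
  0  110110111101110011100101→1 (1)
  1  101101111011100111001011→1 (1)
  2  011011110111001110010111→0 (0)
  3  110111101110011100101110→1 (1)
  4  101111011100111001011101→1 (0)
  5  011110111001110010111010→0 (1)
  6  111101110011100101110101→1 (1)
  7  111011100111001011101011→1 (1)
  8  110111001110010111010111→1 (1)
  9  101110011100101110101111→1 (0)
 10  011100111001011101011110→0 (0)
 11  111001110010111010111100→1 (1)
 12  110011100101110101111001→1 (1)
 13  100111001011101011110011→1 (0)
 14  001110010111010111100110→0 (1)
 15  011100101110101111001101→0 (1)
 16  111001011101011110011011→1 (1)
 17  110010111010111100110111→1 (1)
 18  100101110101111001101111→1 (0)
 19  001011101011110011011110→0 (0)
 20  010111010111100110111100→0 (0)
 21  101110101111001101111000→1 (0)
 22  011101011110011011110000→0 (0)
 23  111010111100110111100000→1 (1)
 24  110101111001101111000001→1 (0)
 25  101011110011011110000010→1 (1)
 26  010111100110111100000101→0 (0)
 27  101111001101111000001010→1 (0)
 28  011110011011110000010100→0 (1)
 29  111100110111100000101001→1 (1)
 30  111001101111000001010011→1 (0)
 31  110011011110000010100110→1 (0)
 32  100110111100000101001100→1 (1)
 33  001101111000001010011001→0 (0)
 34  011011110000010100110010→0 (0)
 35  110111100000101001100100→1 (0)
 36  101111000001010011001000→1 (0)
 37  011110000010100110010000→0 (0)
 38  111100000101001100100000→1 (1)
 39  111000001010011001000001→1 (0)
 40  110000010100110010000010→1 (1)
 41  100000101001100100000101→1 (1)
 42  000001010011001000001011→0 (0)
 43  000010100110010000010110→0 (1)
 44  000101001100100000101101→0 (1)
 45  001010011001000001011011→0 (0)
 46  010100110010000010110110→0 (1)
 47  101001100100000101101101→1 (0)
 48  010011001000001011011010→0 (1)
 49  100110010000010110110101→1 (1)
 50  001100100000101101101011→0 (0)
 51  011001000001011011010110→0 (1)
 52  110010000010110110101101→1 (0)
 53  100100000101101101011010→1 (0)
 54  001000001011011010110100→0 (1)
 55  010000010110110101101001→0 (0)
 56  100000101101101011010010→1 (1)
 57  000001011011010110100101→0 (0)
 58  000010110110101101001010→0 (1)
 59  000101101101011010010101→0 (0)
 60  001011011010110100101010→0 (1)
 61  010110110101101001010101→0 (0)
 62  101101101011010010101010→1 (0)
 63  011011010110100101010100→0 (1)
 64  110110101101001010101001→1 (1)
 65  101101011010010101010011→1 (0)
 66  011010110100101010100110→0 (1)
 67  110101101001010101001101→1 (0)
 68  101011010010101010011010→1 (0)
 69  010110100101010100110100→0 (1)
 70  101101001010101001101001→1 (1)
 71  011010010101010011010011→0 (1)
 72  110100101010100110100111→1 (1)
 73  101001010101001101001111→1 (0)
 74  010010101010011010011110→0 (0)

110110111101110011100101110101111001101111000001010011001000001011011010110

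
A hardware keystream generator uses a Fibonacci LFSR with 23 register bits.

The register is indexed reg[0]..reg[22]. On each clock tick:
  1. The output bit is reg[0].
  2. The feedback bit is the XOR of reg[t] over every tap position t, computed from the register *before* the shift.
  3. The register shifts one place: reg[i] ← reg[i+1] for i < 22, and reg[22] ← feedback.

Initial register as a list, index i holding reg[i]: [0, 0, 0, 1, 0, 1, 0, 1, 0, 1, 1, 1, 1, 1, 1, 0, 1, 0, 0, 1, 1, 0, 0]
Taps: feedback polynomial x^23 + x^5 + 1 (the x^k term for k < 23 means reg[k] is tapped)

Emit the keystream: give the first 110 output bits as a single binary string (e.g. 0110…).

step | reg (before) | out | fb
   0 | 00010101011111101001100 | 0 | 1
   1 | 00101010111111010011001 | 0 | 0
   2 | 01010101111110100110010 | 0 | 1
   3 | 10101011111101001100101 | 1 | 1
   4 | 01010111111010011001011 | 0 | 1
   5 | 10101111110100110010111 | 1 | 0
   6 | 01011111101001100101110 | 0 | 1
   7 | 10111111010011001011101 | 1 | 0
   8 | 01111110100110010111010 | 0 | 1
   9 | 11111101001100101110101 | 1 | 0
  10 | 11111010011001011101010 | 1 | 1
  11 | 11110100110010111010101 | 1 | 0
  12 | 11101001100101110101010 | 1 | 1
  13 | 11010011001011101010101 | 1 | 1
  14 | 10100110010111010101011 | 1 | 0
  15 | 01001100101110101010110 | 0 | 1
  16 | 10011001011101010101101 | 1 | 1
  17 | 00110010111010101011011 | 0 | 0
  18 | 01100101110101010110110 | 0 | 1
  19 | 11001011101010101101101 | 1 | 1
  20 | 10010111010101011011011 | 1 | 0
  21 | 00101110101010110110110 | 0 | 1
  22 | 01011101010101101101101 | 0 | 1
  23 | 10111010101011011011011 | 1 | 1
  24 | 01110101010110110110111 | 0 | 1
  25 | 11101010101101101101111 | 1 | 1
  26 | 11010101011011011011111 | 1 | 0
  27 | 10101010110110110111110 | 1 | 1
  28 | 01010101101101101111101 | 0 | 1
  29 | 10101011011011011111011 | 1 | 1
  30 | 01010110110110111110111 | 0 | 1
  31 | 10101101101101111101111 | 1 | 0
  32 | 01011011011011111011110 | 0 | 0
  33 | 10110110110111110111100 | 1 | 0
  34 | 01101101101111101111000 | 0 | 1
  35 | 11011011011111011110001 | 1 | 1
  36 | 10110110111110111100011 | 1 | 0
  37 | 01101101111101111000110 | 0 | 1
  38 | 11011011111011110001101 | 1 | 1
  39 | 10110111110111100011011 | 1 | 0
  40 | 01101111101111000110110 | 0 | 1
  41 | 11011111011110001101101 | 1 | 0
  42 | 10111110111100011011010 | 1 | 0
  43 | 01111101111000110110100 | 0 | 1
  44 | 11111011110001101101001 | 1 | 1
  45 | 11110111100011011010011 | 1 | 0
  46 | 11101111000110110100110 | 1 | 0
  47 | 11011110001101101001100 | 1 | 0
  48 | 10111100011011010011000 | 1 | 0
  49 | 01111000110110100110000 | 0 | 0
  50 | 11110001101101001100000 | 1 | 1
  51 | 11100011011010011000001 | 1 | 1
  52 | 11000110110100110000011 | 1 | 0
  53 | 10001101101001100000110 | 1 | 0
  54 | 00011011010011000001100 | 0 | 0
  55 | 00110110100110000011000 | 0 | 1
  56 | 01101101001100000110001 | 0 | 1
  57 | 11011010011000001100011 | 1 | 1
  58 | 10110100110000011000111 | 1 | 0
  59 | 01101001100000110001110 | 0 | 0
  60 | 11010011000001100011100 | 1 | 1
  61 | 10100110000011000111001 | 1 | 0
  62 | 01001100000110001110010 | 0 | 1
  63 | 10011000001100011100101 | 1 | 1
  64 | 00110000011000111001011 | 0 | 0
  65 | 01100000110001110010110 | 0 | 0
  66 | 11000001100011100101100 | 1 | 1
  67 | 10000011000111001011001 | 1 | 1
  68 | 00000110001110010110011 | 0 | 1
  69 | 00001100011100101100111 | 0 | 1
  70 | 00011000111001011001111 | 0 | 0
  71 | 00110001110010110011110 | 0 | 0
  72 | 01100011100101100111100 | 0 | 0
  73 | 11000111001011001111000 | 1 | 0
  74 | 10001110010110011110000 | 1 | 0
  75 | 00011100101100111100000 | 0 | 1
  76 | 00111001011001111000001 | 0 | 0
  77 | 01110010110011110000010 | 0 | 0
  78 | 11100101100111100000100 | 1 | 0
  79 | 11001011001111000001000 | 1 | 1
  80 | 10010110011110000010001 | 1 | 0
  81 | 00101100111100000100010 | 0 | 1
  82 | 01011001111000001000101 | 0 | 0
  83 | 10110011110000010001010 | 1 | 1
  84 | 01100111100000100010101 | 0 | 1
  85 | 11001111000001000101011 | 1 | 0
  86 | 10011110000010001010110 | 1 | 0
  87 | 00111100000100010101100 | 0 | 1
  88 | 01111000001000101011001 | 0 | 0
  89 | 11110000010001010110010 | 1 | 1
  90 | 11100000100010101100101 | 1 | 1
  91 | 11000001000101011001011 | 1 | 1
  92 | 10000010001010110010111 | 1 | 1
  93 | 00000100010101100101111 | 0 | 1
  94 | 00001000101011001011111 | 0 | 0
  95 | 00010001010110010111110 | 0 | 0
  96 | 00100010101100101111100 | 0 | 0
  97 | 01000101011001011111000 | 0 | 1
  98 | 10001010110010111110001 | 1 | 1
  99 | 00010101100101111100011 | 0 | 1
 100 | 00101011001011111000111 | 0 | 0
 101 | 01010110010111110001110 | 0 | 1
 102 | 10101100101111100011101 | 1 | 0
 103 | 01011001011111000111010 | 0 | 0
 104 | 10110010111110001110100 | 1 | 1
 105 | 01100101111100011101001 | 0 | 1
 106 | 11001011111000111010011 | 1 | 1
 107 | 10010111110001110100111 | 1 | 0
 108 | 00101111100011101001110 | 0 | 1
 109 | 01011111000111010011101 | 0 | 1

00010101011111101001100101110101010110110110111110111100011011010011000001100011100101100111100000100010101100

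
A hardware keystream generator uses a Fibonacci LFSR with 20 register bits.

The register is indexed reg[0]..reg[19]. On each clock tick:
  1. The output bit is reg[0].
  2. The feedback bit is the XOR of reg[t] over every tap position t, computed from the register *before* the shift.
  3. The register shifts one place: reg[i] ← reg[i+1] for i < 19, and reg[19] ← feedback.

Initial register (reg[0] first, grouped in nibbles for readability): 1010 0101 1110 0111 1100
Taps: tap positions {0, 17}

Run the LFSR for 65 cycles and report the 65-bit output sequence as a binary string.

10100101111001111100001000011101110001001011011100111011001011101

k : reg_k → out_k, fb_k
0: 10100101111001111100 → 1, fb=0
1: 01001011110011111000 → 0, fb=0
2: 10010111100111110000 → 1, fb=1
3: 00101111001111100001 → 0, fb=0
4: 01011110011111000010 → 0, fb=0
5: 10111100111110000100 → 1, fb=0
6: 01111001111100001000 → 0, fb=0
7: 11110011111000010000 → 1, fb=1
8: 11100111110000100001 → 1, fb=1
9: 11001111100001000011 → 1, fb=1
10: 10011111000010000111 → 1, fb=0
11: 00111110000100001110 → 0, fb=1
12: 01111100001000011101 → 0, fb=1
13: 11111000010000111011 → 1, fb=1
14: 11110000100001110111 → 1, fb=0
15: 11100001000011101110 → 1, fb=0
16: 11000010000111011100 → 1, fb=0
17: 10000100001110111000 → 1, fb=1
18: 00001000011101110001 → 0, fb=0
19: 00010000111011100010 → 0, fb=0
20: 00100001110111000100 → 0, fb=1
21: 01000011101110001001 → 0, fb=0
22: 10000111011100010010 → 1, fb=1
23: 00001110111000100101 → 0, fb=1
24: 00011101110001001011 → 0, fb=0
25: 00111011100010010110 → 0, fb=1
26: 01110111000100101101 → 0, fb=1
27: 11101110001001011011 → 1, fb=1
28: 11011100010010110111 → 1, fb=0
29: 10111000100101101110 → 1, fb=0
30: 01110001001011011100 → 0, fb=1
31: 11100010010110111001 → 1, fb=1
32: 11000100101101110011 → 1, fb=1
33: 10001001011011100111 → 1, fb=0
34: 00010010110111001110 → 0, fb=1
35: 00100101101110011101 → 0, fb=1
36: 01001011011100111011 → 0, fb=0
37: 10010110111001110110 → 1, fb=0
38: 00101101110011101100 → 0, fb=1
39: 01011011100111011001 → 0, fb=0
40: 10110111001110110010 → 1, fb=1
41: 01101110011101100101 → 0, fb=1
42: 11011100111011001011 → 1, fb=1
43: 10111001110110010111 → 1, fb=0
44: 01110011101100101110 → 0, fb=1
45: 11100111011001011101 → 1, fb=0
46: 11001110110010111010 → 1, fb=1
47: 10011101100101110101 → 1, fb=0
48: 00111011001011101010 → 0, fb=0
49: 01110110010111010100 → 0, fb=1
50: 11101100101110101001 → 1, fb=1
51: 11011001011101010011 → 1, fb=1
52: 10110010111010100111 → 1, fb=0
53: 01100101110101001110 → 0, fb=1
54: 11001011101010011101 → 1, fb=0
55: 10010111010100111010 → 1, fb=1
56: 00101110101001110101 → 0, fb=1
57: 01011101010011101011 → 0, fb=0
58: 10111010100111010110 → 1, fb=0
59: 01110101001110101100 → 0, fb=1
60: 11101010011101011001 → 1, fb=1
61: 11010100111010110011 → 1, fb=1
62: 10101001110101100111 → 1, fb=0
63: 01010011101011001110 → 0, fb=1
64: 10100111010110011101 → 1, fb=0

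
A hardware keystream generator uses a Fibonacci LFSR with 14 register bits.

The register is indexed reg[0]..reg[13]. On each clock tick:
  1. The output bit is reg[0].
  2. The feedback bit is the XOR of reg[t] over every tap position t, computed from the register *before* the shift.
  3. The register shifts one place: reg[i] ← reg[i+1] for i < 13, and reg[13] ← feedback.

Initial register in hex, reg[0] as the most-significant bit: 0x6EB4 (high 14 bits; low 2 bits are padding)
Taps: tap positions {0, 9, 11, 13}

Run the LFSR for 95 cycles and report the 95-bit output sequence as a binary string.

01101110101101001111110011001000110010000100111100101001100000001101001101011100001100110000111

step | reg (before) | out | fb
   0 | 01101110101101 | 0 | 0
   1 | 11011101011010 | 1 | 0
   2 | 10111010110100 | 1 | 1
   3 | 01110101101001 | 0 | 1
   4 | 11101011010011 | 1 | 1
   5 | 11010110100111 | 1 | 1
   6 | 10101101001111 | 1 | 1
   7 | 01011010011111 | 0 | 1
   8 | 10110100111111 | 1 | 0
   9 | 01101001111110 | 0 | 0
  10 | 11010011111100 | 1 | 1
  11 | 10100111111001 | 1 | 1
  12 | 01001111110011 | 0 | 0
  13 | 10011111100110 | 1 | 0
  14 | 00111111001100 | 0 | 1
  15 | 01111110011001 | 0 | 0
  16 | 11111100110010 | 1 | 0
  17 | 11111001100100 | 1 | 0
  18 | 11110011001000 | 1 | 1
  19 | 11100110010001 | 1 | 1
  20 | 11001100100011 | 1 | 0
  21 | 10011001000110 | 1 | 0
  22 | 00110010001100 | 0 | 1
  23 | 01100100011001 | 0 | 0
  24 | 11001000110010 | 1 | 0
  25 | 10010001100100 | 1 | 0
  26 | 00100011001000 | 0 | 0
  27 | 01000110010000 | 0 | 1
  28 | 10001100100001 | 1 | 0
  29 | 00011001000010 | 0 | 0
  30 | 00110010000100 | 0 | 1
  31 | 01100100001001 | 0 | 1
  32 | 11001000010011 | 1 | 1
  33 | 10010000100111 | 1 | 1
  34 | 00100001001111 | 0 | 0
  35 | 01000010011110 | 0 | 0
  36 | 10000100111100 | 1 | 1
  37 | 00001001111001 | 0 | 0
  38 | 00010011110010 | 0 | 1
  39 | 00100111100101 | 0 | 0
  40 | 01001111001010 | 0 | 0
  41 | 10011110010100 | 1 | 1
  42 | 00111100101001 | 0 | 1
  43 | 01111001010011 | 0 | 0
  44 | 11110010100110 | 1 | 0
  45 | 11100101001100 | 1 | 0
  46 | 11001010011000 | 1 | 0
  47 | 10010100110000 | 1 | 0
  48 | 00101001100000 | 0 | 0
  49 | 01010011000000 | 0 | 0
  50 | 10100110000000 | 1 | 1
  51 | 01001100000001 | 0 | 1
  52 | 10011000000011 | 1 | 0
  53 | 00110000000110 | 0 | 1
  54 | 01100000001101 | 0 | 0
  55 | 11000000011010 | 1 | 0
  56 | 10000000110100 | 1 | 1
  57 | 00000001101001 | 0 | 1
  58 | 00000011010011 | 0 | 0
  59 | 00000110100110 | 0 | 1
  60 | 00001101001101 | 0 | 0
  61 | 00011010011010 | 0 | 1
  62 | 00110100110101 | 0 | 1
  63 | 01101001101011 | 0 | 1
  64 | 11010011010111 | 1 | 0
  65 | 10100110101110 | 1 | 0
  66 | 01001101011100 | 0 | 0
  67 | 10011010111000 | 1 | 0
  68 | 00110101110000 | 0 | 1
  69 | 01101011100001 | 0 | 1
  70 | 11010111000011 | 1 | 0
  71 | 10101110000110 | 1 | 0
  72 | 01011100001100 | 0 | 1
  73 | 10111000011001 | 1 | 1
  74 | 01110000110011 | 0 | 0
  75 | 11100001100110 | 1 | 0
  76 | 11000011001100 | 1 | 0
  77 | 10000110011000 | 1 | 0
  78 | 00001100110000 | 0 | 1
  79 | 00011001100001 | 0 | 1
  80 | 00110011000011 | 0 | 1
  81 | 01100110000111 | 0 | 0
  82 | 11001100001110 | 1 | 0
  83 | 10011000011100 | 1 | 1
  84 | 00110000111001 | 0 | 0
  85 | 01100001110010 | 0 | 1
  86 | 11000011100101 | 1 | 1
  87 | 10000111001011 | 1 | 0
  88 | 00001110010110 | 0 | 0
  89 | 00011100101100 | 0 | 1
  90 | 00111001011001 | 0 | 0
  91 | 01110010110010 | 0 | 1
  92 | 11100101100101 | 1 | 1
  93 | 11001011001011 | 1 | 0
  94 | 10010110010110 | 1 | 1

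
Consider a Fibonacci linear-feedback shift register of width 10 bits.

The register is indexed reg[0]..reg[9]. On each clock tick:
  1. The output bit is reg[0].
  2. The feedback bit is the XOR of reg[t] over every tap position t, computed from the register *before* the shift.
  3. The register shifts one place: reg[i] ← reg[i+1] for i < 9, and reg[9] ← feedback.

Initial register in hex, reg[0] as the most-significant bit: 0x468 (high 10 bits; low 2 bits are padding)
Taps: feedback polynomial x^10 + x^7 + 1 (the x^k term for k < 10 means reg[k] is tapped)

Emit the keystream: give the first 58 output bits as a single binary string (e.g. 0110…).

0100011010000001100100100010000010011011010011110011010101

tick  register→output (feedback)
  0  0100011010→0 (0)
  1  1000110100→1 (0)
  2  0001101000→0 (0)
  3  0011010000→0 (0)
  4  0110100000→0 (0)
  5  1101000000→1 (1)
  6  1010000001→1 (1)
  7  0100000011→0 (0)
  8  1000000110→1 (0)
  9  0000001100→0 (1)
 10  0000011001→0 (0)
 11  0000110010→0 (0)
 12  0001100100→0 (1)
 13  0011001001→0 (0)
 14  0110010010→0 (0)
 15  1100100100→1 (0)
 16  1001001000→1 (1)
 17  0010010001→0 (0)
 18  0100100010→0 (0)
 19  1001000100→1 (0)
 20  0010001000→0 (0)
 21  0100010000→0 (0)
 22  1000100000→1 (1)
 23  0001000001→0 (0)
 24  0010000010→0 (0)
 25  0100000100→0 (1)
 26  1000001001→1 (1)
 27  0000010011→0 (0)
 28  0000100110→0 (1)
 29  0001001101→0 (1)
 30  0010011011→0 (0)
 31  0100110110→0 (1)
 32  1001101101→1 (0)
 33  0011011010→0 (0)
 34  0110110100→0 (1)
 35  1101101001→1 (1)
 36  1011010011→1 (1)
 37  0110100111→0 (1)
 38  1101001111→1 (0)
 39  1010011110→1 (0)
 40  0100111100→0 (1)
 41  1001111001→1 (1)
 42  0011110011→0 (0)
 43  0111100110→0 (1)
 44  1111001101→1 (0)
 45  1110011010→1 (1)
 46  1100110101→1 (0)
 47  1001101010→1 (1)
 48  0011010101→0 (1)
 49  0110101011→0 (0)
 50  1101010110→1 (0)
 51  1010101100→1 (0)
 52  0101011000→0 (0)
 53  1010110000→1 (1)
 54  0101100001→0 (0)
 55  1011000010→1 (1)
 56  0110000101→0 (1)
 57  1100001011→1 (1)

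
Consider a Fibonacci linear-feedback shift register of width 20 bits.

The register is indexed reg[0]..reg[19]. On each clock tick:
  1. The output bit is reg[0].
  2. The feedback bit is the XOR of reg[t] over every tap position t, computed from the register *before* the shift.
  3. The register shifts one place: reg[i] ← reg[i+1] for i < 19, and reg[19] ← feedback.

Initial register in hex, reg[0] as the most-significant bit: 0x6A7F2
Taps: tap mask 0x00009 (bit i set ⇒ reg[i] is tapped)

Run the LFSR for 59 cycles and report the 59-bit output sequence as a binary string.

01101010011111110010001110011000011000111111010110110111110

k : reg_k → out_k, fb_k
0: 01101010011111110010 → 0, fb=0
1: 11010100111111100100 → 1, fb=0
2: 10101001111111001000 → 1, fb=1
3: 01010011111110010001 → 0, fb=1
4: 10100111111100100011 → 1, fb=1
5: 01001111111001000111 → 0, fb=0
6: 10011111110010001110 → 1, fb=0
7: 00111111100100011100 → 0, fb=1
8: 01111111001000111001 → 0, fb=1
9: 11111110010001110011 → 1, fb=0
10: 11111100100011100110 → 1, fb=0
11: 11111001000111001100 → 1, fb=0
12: 11110010001110011000 → 1, fb=0
13: 11100100011100110000 → 1, fb=1
14: 11001000111001100001 → 1, fb=1
15: 10010001110011000011 → 1, fb=0
16: 00100011100110000110 → 0, fb=0
17: 01000111001100001100 → 0, fb=0
18: 10001110011000011000 → 1, fb=1
19: 00011100110000110001 → 0, fb=1
20: 00111001100001100011 → 0, fb=1
21: 01110011000011000111 → 0, fb=1
22: 11100110000110001111 → 1, fb=1
23: 11001100001100011111 → 1, fb=1
24: 10011000011000111111 → 1, fb=0
25: 00110000110001111110 → 0, fb=1
26: 01100001100011111101 → 0, fb=0
27: 11000011000111111010 → 1, fb=1
28: 10000110001111110101 → 1, fb=1
29: 00001100011111101011 → 0, fb=0
30: 00011000111111010110 → 0, fb=1
31: 00110001111110101101 → 0, fb=1
32: 01100011111101011011 → 0, fb=0
33: 11000111111010110110 → 1, fb=1
34: 10001111110101101101 → 1, fb=1
35: 00011111101011011011 → 0, fb=1
36: 00111111010110110111 → 0, fb=1
37: 01111110101101101111 → 0, fb=1
38: 11111101011011011111 → 1, fb=0
39: 11111010110110111110 → 1, fb=0
40: 11110101101101111100 → 1, fb=0
41: 11101011011011111000 → 1, fb=1
42: 11010110110111110001 → 1, fb=0
43: 10101101101111100010 → 1, fb=1
44: 01011011011111000101 → 0, fb=1
45: 10110110111110001011 → 1, fb=0
46: 01101101111100010110 → 0, fb=0
47: 11011011111000101100 → 1, fb=0
48: 10110111110001011000 → 1, fb=0
49: 01101111100010110000 → 0, fb=0
50: 11011111000101100000 → 1, fb=0
51: 10111110001011000000 → 1, fb=0
52: 01111100010110000000 → 0, fb=1
53: 11111000101100000001 → 1, fb=0
54: 11110001011000000010 → 1, fb=0
55: 11100010110000000100 → 1, fb=1
56: 11000101100000001001 → 1, fb=1
57: 10001011000000010011 → 1, fb=1
58: 00010110000000100111 → 0, fb=1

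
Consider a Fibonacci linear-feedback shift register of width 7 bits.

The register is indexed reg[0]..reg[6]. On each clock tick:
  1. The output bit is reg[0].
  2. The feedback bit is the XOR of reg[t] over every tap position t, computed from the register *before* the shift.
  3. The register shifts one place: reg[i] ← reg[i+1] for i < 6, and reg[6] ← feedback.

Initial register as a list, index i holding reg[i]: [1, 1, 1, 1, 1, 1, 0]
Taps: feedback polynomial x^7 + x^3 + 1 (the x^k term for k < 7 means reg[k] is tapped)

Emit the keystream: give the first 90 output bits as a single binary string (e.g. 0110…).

k : reg_k → out_k, fb_k
0: 1111110 → 1, fb=0
1: 1111100 → 1, fb=0
2: 1111000 → 1, fb=0
3: 1110000 → 1, fb=1
4: 1100001 → 1, fb=1
5: 1000011 → 1, fb=1
6: 0000111 → 0, fb=0
7: 0001110 → 0, fb=1
8: 0011101 → 0, fb=1
9: 0111011 → 0, fb=1
10: 1110111 → 1, fb=1
11: 1101111 → 1, fb=0
12: 1011110 → 1, fb=0
13: 0111100 → 0, fb=1
14: 1111001 → 1, fb=0
15: 1110010 → 1, fb=1
16: 1100101 → 1, fb=1
17: 1001011 → 1, fb=0
18: 0010110 → 0, fb=0
19: 0101100 → 0, fb=1
20: 1011001 → 1, fb=0
21: 0110010 → 0, fb=0
22: 1100100 → 1, fb=1
23: 1001001 → 1, fb=0
24: 0010010 → 0, fb=0
25: 0100100 → 0, fb=0
26: 1001000 → 1, fb=0
27: 0010000 → 0, fb=0
28: 0100000 → 0, fb=0
29: 1000000 → 1, fb=1
30: 0000001 → 0, fb=0
31: 0000010 → 0, fb=0
32: 0000100 → 0, fb=0
33: 0001000 → 0, fb=1
34: 0010001 → 0, fb=0
35: 0100010 → 0, fb=0
36: 1000100 → 1, fb=1
37: 0001001 → 0, fb=1
38: 0010011 → 0, fb=0
39: 0100110 → 0, fb=0
40: 1001100 → 1, fb=0
41: 0011000 → 0, fb=1
42: 0110001 → 0, fb=0
43: 1100010 → 1, fb=1
44: 1000101 → 1, fb=1
45: 0001011 → 0, fb=1
46: 0010111 → 0, fb=0
47: 0101110 → 0, fb=1
48: 1011101 → 1, fb=0
49: 0111010 → 0, fb=1
50: 1110101 → 1, fb=1
51: 1101011 → 1, fb=0
52: 1010110 → 1, fb=1
53: 0101101 → 0, fb=1
54: 1011011 → 1, fb=0
55: 0110110 → 0, fb=0
56: 1101100 → 1, fb=0
57: 1011000 → 1, fb=0
58: 0110000 → 0, fb=0
59: 1100000 → 1, fb=1
60: 1000001 → 1, fb=1
61: 0000011 → 0, fb=0
62: 0000110 → 0, fb=0
63: 0001100 → 0, fb=1
64: 0011001 → 0, fb=1
65: 0110011 → 0, fb=0
66: 1100110 → 1, fb=1
67: 1001101 → 1, fb=0
68: 0011010 → 0, fb=1
69: 0110101 → 0, fb=0
70: 1101010 → 1, fb=0
71: 1010100 → 1, fb=1
72: 0101001 → 0, fb=1
73: 1010011 → 1, fb=1
74: 0100111 → 0, fb=0
75: 1001110 → 1, fb=0
76: 0011100 → 0, fb=1
77: 0111001 → 0, fb=1
78: 1110011 → 1, fb=1
79: 1100111 → 1, fb=1
80: 1001111 → 1, fb=0
81: 0011110 → 0, fb=1
82: 0111101 → 0, fb=1
83: 1111011 → 1, fb=0
84: 1110110 → 1, fb=1
85: 1101101 → 1, fb=0
86: 1011010 → 1, fb=0
87: 0110100 → 0, fb=0
88: 1101000 → 1, fb=0
89: 1010000 → 1, fb=1

111111000011101111001011001001000000100010011000101110101101100000110011010100111001111011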